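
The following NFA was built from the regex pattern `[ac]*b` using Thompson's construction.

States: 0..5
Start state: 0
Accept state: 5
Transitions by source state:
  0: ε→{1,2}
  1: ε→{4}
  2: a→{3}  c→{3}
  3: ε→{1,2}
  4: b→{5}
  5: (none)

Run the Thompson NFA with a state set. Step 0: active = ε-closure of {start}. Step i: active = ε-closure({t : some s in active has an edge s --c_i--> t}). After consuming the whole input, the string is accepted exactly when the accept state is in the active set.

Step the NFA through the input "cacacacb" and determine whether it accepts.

Answer: ACCEPT

Steps:
initial (ε-close {0}): {0,1,2,4}
'c' @ 1: {1,2,3,4}
'a' @ 2: {1,2,3,4}
'c' @ 3: {1,2,3,4}
'a' @ 4: {1,2,3,4}
'c' @ 5: {1,2,3,4}
'a' @ 6: {1,2,3,4}
'c' @ 7: {1,2,3,4}
'b' @ 8: {5}  (accept∈set)
final: {5}; accept 5 in set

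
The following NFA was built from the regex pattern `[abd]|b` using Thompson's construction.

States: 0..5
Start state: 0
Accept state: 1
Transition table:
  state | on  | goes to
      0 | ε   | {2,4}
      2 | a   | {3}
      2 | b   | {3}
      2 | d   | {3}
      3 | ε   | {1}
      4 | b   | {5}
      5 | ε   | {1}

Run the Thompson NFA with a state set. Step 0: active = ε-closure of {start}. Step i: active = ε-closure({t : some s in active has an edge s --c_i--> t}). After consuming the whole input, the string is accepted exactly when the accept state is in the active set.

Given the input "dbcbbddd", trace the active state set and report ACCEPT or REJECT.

Answer: REJECT

Trace:
S₀ = ε-closure({0}) = {0,2,4}
'd' @ 1: {1,3}  (accept∈set)
'b' @ 2: {}  — no active states
rest 'cbbddd' ignored (set empty)
final: {}; accept 1 not in set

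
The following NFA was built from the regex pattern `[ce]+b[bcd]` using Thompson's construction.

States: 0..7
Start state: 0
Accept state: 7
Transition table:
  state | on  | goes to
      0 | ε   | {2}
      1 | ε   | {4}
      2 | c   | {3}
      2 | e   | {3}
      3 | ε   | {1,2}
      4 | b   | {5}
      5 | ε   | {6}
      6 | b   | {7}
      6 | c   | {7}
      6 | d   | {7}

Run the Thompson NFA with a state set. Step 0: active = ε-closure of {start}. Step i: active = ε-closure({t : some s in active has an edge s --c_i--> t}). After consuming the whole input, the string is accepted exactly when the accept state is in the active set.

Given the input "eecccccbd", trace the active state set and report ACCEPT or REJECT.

Answer: ACCEPT

Derivation:
S₀ = ε-closure({0}) = {0,2}
'e' @ 1: {1,2,3,4}
'e' @ 2: {1,2,3,4}
'c' @ 3: {1,2,3,4}
'c' @ 4: {1,2,3,4}
'c' @ 5: {1,2,3,4}
'c' @ 6: {1,2,3,4}
'c' @ 7: {1,2,3,4}
'b' @ 8: {5,6}
'd' @ 9: {7}  ✓accept
after full input: {7}  (accept=7 in)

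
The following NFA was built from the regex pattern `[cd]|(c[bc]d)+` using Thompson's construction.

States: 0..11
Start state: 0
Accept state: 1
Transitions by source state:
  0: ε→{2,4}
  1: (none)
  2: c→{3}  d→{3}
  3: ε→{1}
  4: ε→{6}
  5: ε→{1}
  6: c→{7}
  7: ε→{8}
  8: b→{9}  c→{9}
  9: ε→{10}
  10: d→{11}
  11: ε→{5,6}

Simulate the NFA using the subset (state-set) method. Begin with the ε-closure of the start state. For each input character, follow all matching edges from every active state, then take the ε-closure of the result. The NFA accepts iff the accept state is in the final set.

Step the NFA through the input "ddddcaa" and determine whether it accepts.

initial (ε-close {0}): {0,2,4,6}
'd' @ 1: {1,3}  [accepting]
'd' @ 2: {}  — dead — no transitions
rest 'ddcaa' ignored (set empty)
end set {} — state 1 not in

Answer: REJECT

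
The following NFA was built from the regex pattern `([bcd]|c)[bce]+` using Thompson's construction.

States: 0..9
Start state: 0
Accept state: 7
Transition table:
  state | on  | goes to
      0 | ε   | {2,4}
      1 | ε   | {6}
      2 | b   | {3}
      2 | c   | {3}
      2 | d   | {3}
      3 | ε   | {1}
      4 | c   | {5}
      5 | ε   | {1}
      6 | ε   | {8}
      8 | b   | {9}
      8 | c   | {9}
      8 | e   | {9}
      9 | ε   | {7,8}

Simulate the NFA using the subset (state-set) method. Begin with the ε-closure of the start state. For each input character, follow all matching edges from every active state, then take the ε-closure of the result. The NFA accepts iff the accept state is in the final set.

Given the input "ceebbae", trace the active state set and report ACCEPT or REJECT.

initial (ε-close {0}): {0,2,4}
'c' @ 1: {1,3,5,6,8}
'e' @ 2: {7,8,9}  [accepting]
'e' @ 3: {7,8,9}  [accepting]
'b' @ 4: {7,8,9}  [accepting]
'b' @ 5: {7,8,9}  [accepting]
'a' @ 6: {}  — dead — no transitions
rest 'e' ignored (set empty)
end set {} — state 7 not in

Answer: REJECT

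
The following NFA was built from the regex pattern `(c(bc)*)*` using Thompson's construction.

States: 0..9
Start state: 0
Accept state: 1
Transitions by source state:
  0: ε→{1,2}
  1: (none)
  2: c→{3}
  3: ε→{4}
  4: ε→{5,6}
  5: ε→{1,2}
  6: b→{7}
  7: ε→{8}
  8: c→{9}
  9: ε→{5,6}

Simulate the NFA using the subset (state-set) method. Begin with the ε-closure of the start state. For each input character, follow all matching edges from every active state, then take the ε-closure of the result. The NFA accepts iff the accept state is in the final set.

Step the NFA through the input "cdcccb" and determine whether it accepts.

start: ε-closure({0}) = {0,1,2}
'c' @ 1: {1,2,3,4,5,6}  (accept∈set)
'd' @ 2: {}  — state set empty
rest 'cccb' ignored (set empty)
final: {}; accept 1 not in set

Answer: REJECT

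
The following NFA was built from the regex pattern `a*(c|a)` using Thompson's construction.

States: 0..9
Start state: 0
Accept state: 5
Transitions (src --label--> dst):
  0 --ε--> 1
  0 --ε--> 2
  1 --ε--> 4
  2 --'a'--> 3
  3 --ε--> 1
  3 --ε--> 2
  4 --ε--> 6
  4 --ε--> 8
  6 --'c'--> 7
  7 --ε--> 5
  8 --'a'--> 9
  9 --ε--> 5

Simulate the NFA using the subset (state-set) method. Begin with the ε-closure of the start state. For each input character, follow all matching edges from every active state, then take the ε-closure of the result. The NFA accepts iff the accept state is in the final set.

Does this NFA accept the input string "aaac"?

S₀ = ε-closure({0}) = {0,1,2,4,6,8}
'a' @ 1: {1,2,3,4,5,6,8,9}  ✓accept
'a' @ 2: {1,2,3,4,5,6,8,9}  ✓accept
'a' @ 3: {1,2,3,4,5,6,8,9}  ✓accept
'c' @ 4: {5,7}  ✓accept
after full input: {5,7}  (accept=5 in)

Answer: ACCEPT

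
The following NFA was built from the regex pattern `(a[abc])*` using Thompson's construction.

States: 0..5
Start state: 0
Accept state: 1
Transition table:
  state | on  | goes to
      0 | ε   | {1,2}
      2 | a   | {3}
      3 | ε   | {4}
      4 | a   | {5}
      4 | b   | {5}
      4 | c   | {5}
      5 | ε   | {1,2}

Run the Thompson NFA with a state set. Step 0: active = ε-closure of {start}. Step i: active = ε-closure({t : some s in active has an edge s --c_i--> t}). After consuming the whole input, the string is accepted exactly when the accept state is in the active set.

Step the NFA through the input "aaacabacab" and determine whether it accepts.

Answer: ACCEPT

Derivation:
S₀ = ε-closure({0}) = {0,1,2}
'a' @ 1: {3,4}
'a' @ 2: {1,2,5}  [accepting]
'a' @ 3: {3,4}
'c' @ 4: {1,2,5}  [accepting]
'a' @ 5: {3,4}
'b' @ 6: {1,2,5}  [accepting]
'a' @ 7: {3,4}
'c' @ 8: {1,2,5}  [accepting]
'a' @ 9: {3,4}
'b' @ 10: {1,2,5}  [accepting]
end set {1,2,5} — state 1 in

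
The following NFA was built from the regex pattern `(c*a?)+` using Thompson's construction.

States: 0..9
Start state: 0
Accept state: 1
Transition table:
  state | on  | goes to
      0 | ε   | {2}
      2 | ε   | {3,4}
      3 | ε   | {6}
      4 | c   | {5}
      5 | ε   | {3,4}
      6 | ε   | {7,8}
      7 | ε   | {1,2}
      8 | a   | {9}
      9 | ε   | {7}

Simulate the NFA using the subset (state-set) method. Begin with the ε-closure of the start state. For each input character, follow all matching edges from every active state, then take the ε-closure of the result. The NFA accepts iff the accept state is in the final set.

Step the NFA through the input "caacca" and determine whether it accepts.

Answer: ACCEPT

Trace:
S₀ = ε-closure({0}) = {0,1,2,3,4,6,7,8}
'c' @ 1: {1,2,3,4,5,6,7,8}  ✓accept
'a' @ 2: {1,2,3,4,6,7,8,9}  ✓accept
'a' @ 3: {1,2,3,4,6,7,8,9}  ✓accept
'c' @ 4: {1,2,3,4,5,6,7,8}  ✓accept
'c' @ 5: {1,2,3,4,5,6,7,8}  ✓accept
'a' @ 6: {1,2,3,4,6,7,8,9}  ✓accept
final: {1,2,3,4,6,7,8,9}; accept 1 in set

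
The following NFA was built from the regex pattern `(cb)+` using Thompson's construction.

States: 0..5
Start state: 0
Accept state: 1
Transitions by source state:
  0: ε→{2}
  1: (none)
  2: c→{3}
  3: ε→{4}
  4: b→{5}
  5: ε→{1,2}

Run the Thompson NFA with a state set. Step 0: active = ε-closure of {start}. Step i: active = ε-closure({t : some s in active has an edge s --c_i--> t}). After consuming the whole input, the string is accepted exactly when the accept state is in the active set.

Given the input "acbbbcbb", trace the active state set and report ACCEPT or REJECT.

start: ε-closure({0}) = {0,2}
'a' @ 1: {}  — dead — no transitions
rest 'cbbbcbb' ignored (set empty)
end set {} — state 1 not in

Answer: REJECT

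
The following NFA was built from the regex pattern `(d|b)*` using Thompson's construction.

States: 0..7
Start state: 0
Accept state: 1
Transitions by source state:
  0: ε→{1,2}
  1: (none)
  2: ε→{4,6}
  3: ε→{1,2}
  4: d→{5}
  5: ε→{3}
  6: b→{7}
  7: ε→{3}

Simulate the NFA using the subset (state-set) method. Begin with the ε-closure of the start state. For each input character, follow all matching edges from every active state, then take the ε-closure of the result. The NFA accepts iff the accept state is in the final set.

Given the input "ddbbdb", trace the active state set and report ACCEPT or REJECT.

Answer: ACCEPT

Steps:
start: ε-closure({0}) = {0,1,2,4,6}
'd' @ 1: {1,2,3,4,5,6}  (accept∈set)
'd' @ 2: {1,2,3,4,5,6}  (accept∈set)
'b' @ 3: {1,2,3,4,6,7}  (accept∈set)
'b' @ 4: {1,2,3,4,6,7}  (accept∈set)
'd' @ 5: {1,2,3,4,5,6}  (accept∈set)
'b' @ 6: {1,2,3,4,6,7}  (accept∈set)
end set {1,2,3,4,6,7} — state 1 in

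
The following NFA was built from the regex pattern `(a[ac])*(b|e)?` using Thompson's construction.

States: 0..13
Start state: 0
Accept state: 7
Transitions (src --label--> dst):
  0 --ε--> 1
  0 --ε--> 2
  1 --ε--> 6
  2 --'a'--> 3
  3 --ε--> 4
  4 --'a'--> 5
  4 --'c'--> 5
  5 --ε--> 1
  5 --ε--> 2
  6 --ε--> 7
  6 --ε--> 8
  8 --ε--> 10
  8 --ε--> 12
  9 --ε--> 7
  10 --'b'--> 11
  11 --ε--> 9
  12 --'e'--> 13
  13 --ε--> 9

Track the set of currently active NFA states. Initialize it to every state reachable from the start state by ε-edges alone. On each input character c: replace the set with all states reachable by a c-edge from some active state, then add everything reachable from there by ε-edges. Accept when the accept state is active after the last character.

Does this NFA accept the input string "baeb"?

initial (ε-close {0}): {0,1,2,6,7,8,10,12}
'b' @ 1: {7,9,11}  [accepting]
'a' @ 2: {}  — no active states
rest 'eb' ignored (set empty)
after full input: {}  (accept=7 not in)

Answer: REJECT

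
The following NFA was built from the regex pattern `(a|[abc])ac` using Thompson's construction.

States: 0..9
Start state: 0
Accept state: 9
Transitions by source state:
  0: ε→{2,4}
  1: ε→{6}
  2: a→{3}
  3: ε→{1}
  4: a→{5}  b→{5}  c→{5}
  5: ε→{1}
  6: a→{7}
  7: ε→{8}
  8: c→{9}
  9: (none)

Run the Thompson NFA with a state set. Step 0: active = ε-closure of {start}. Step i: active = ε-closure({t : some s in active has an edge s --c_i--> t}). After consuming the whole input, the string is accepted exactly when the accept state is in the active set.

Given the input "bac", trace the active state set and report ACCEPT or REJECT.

Answer: ACCEPT

Steps:
start: ε-closure({0}) = {0,2,4}
'b' @ 1: {1,5,6}
'a' @ 2: {7,8}
'c' @ 3: {9}  [accepting]
final: {9}; accept 9 in set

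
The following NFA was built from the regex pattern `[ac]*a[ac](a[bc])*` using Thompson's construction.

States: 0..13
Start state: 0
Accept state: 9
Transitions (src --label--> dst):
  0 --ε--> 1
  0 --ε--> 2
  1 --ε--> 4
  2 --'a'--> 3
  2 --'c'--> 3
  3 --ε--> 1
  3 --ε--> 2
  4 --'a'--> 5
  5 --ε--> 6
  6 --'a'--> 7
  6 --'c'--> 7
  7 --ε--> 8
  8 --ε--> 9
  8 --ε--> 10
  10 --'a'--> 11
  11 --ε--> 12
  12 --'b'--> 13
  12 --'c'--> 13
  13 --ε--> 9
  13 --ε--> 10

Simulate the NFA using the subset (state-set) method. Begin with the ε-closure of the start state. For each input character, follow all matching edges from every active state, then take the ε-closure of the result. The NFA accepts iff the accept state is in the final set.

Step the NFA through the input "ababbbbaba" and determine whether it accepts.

S₀ = ε-closure({0}) = {0,1,2,4}
'a' @ 1: {1,2,3,4,5,6}
'b' @ 2: {}  — dead — no transitions
rest 'abbbbaba' ignored (set empty)
after full input: {}  (accept=9 not in)

Answer: REJECT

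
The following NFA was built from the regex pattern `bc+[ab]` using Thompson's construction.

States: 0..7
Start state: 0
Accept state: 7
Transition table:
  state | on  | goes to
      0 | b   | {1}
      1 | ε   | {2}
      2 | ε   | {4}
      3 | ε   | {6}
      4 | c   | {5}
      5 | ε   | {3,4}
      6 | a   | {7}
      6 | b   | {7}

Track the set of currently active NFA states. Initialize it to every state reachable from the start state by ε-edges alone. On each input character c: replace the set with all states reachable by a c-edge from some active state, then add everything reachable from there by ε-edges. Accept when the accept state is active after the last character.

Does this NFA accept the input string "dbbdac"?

S₀ = ε-closure({0}) = {0}
'd' @ 1: {}  — no active states
rest 'bbdac' ignored (set empty)
final: {}; accept 7 not in set

Answer: REJECT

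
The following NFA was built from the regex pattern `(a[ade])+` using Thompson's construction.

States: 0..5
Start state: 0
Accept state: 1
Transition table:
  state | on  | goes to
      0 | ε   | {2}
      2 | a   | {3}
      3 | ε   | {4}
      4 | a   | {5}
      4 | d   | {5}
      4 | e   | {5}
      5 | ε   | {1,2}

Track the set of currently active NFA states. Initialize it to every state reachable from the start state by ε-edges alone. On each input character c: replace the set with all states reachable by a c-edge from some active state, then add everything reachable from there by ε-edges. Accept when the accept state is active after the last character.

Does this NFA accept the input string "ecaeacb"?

Answer: REJECT

Trace:
S₀ = ε-closure({0}) = {0,2}
'e' @ 1: {}  — state set empty
rest 'caeacb' ignored (set empty)
end set {} — state 1 not in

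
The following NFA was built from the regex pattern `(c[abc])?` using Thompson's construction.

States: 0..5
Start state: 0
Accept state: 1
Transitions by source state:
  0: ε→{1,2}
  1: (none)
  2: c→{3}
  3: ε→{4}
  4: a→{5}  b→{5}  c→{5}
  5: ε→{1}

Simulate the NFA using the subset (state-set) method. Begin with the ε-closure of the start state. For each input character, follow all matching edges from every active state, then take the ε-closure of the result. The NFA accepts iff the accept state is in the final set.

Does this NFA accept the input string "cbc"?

initial (ε-close {0}): {0,1,2}
'c' @ 1: {3,4}
'b' @ 2: {1,5}  (accept∈set)
'c' @ 3: {}  — dead — no transitions
after full input: {}  (accept=1 not in)

Answer: REJECT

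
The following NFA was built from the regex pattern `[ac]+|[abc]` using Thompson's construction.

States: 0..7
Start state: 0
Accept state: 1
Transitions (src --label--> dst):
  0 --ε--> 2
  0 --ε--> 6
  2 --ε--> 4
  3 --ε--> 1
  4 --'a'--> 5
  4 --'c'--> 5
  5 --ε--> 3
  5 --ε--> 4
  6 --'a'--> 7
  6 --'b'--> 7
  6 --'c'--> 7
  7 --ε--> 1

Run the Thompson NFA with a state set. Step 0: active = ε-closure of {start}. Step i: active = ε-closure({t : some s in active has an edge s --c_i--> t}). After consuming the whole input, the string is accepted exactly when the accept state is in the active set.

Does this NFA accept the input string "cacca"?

initial (ε-close {0}): {0,2,4,6}
'c' @ 1: {1,3,4,5,7}  (accept∈set)
'a' @ 2: {1,3,4,5}  (accept∈set)
'c' @ 3: {1,3,4,5}  (accept∈set)
'c' @ 4: {1,3,4,5}  (accept∈set)
'a' @ 5: {1,3,4,5}  (accept∈set)
end set {1,3,4,5} — state 1 in

Answer: ACCEPT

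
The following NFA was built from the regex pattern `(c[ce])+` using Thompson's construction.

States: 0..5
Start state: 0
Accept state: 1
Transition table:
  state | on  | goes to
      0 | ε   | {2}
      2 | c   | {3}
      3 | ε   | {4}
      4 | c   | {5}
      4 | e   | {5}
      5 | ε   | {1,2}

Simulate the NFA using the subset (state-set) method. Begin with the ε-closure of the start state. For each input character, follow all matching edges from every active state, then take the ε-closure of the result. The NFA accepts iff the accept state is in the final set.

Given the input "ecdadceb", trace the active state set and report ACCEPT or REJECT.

Answer: REJECT

Trace:
S₀ = ε-closure({0}) = {0,2}
'e' @ 1: {}  — dead — no transitions
rest 'cdadceb' ignored (set empty)
end set {} — state 1 not in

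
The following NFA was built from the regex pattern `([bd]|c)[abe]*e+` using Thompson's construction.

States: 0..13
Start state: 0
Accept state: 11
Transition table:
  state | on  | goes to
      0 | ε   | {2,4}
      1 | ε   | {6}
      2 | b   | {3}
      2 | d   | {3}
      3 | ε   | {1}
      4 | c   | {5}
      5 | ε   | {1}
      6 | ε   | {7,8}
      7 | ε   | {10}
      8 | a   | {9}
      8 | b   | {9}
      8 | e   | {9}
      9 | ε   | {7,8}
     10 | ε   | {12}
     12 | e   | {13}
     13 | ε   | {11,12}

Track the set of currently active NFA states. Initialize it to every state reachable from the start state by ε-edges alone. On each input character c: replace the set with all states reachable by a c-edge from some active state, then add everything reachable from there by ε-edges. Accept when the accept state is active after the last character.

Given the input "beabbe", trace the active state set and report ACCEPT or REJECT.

initial (ε-close {0}): {0,2,4}
'b' @ 1: {1,3,6,7,8,10,12}
'e' @ 2: {7,8,9,10,11,12,13}  ✓accept
'a' @ 3: {7,8,9,10,12}
'b' @ 4: {7,8,9,10,12}
'b' @ 5: {7,8,9,10,12}
'e' @ 6: {7,8,9,10,11,12,13}  ✓accept
final: {7,8,9,10,11,12,13}; accept 11 in set

Answer: ACCEPT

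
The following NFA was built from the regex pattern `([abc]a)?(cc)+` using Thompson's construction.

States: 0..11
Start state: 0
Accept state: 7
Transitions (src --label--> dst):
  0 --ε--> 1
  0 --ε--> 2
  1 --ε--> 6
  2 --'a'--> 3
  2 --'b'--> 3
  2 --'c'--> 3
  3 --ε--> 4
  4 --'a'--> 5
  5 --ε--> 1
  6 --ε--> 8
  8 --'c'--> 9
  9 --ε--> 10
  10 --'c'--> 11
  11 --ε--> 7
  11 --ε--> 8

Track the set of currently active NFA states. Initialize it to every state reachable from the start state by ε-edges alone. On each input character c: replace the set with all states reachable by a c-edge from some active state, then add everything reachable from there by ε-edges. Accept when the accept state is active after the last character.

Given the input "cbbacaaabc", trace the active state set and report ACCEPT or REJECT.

S₀ = ε-closure({0}) = {0,1,2,6,8}
'c' @ 1: {3,4,9,10}
'b' @ 2: {}  — dead — no transitions
rest 'bacaaabc' ignored (set empty)
end set {} — state 7 not in

Answer: REJECT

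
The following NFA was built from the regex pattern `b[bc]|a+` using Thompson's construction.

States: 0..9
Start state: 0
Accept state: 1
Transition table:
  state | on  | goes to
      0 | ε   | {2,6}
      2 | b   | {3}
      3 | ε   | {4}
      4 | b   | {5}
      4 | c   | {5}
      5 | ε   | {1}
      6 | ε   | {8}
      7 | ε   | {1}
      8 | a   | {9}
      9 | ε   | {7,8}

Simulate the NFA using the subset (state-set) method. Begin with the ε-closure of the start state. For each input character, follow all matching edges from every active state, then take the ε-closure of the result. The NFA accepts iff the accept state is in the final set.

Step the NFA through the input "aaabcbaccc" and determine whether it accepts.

start: ε-closure({0}) = {0,2,6,8}
'a' @ 1: {1,7,8,9}  (accept∈set)
'a' @ 2: {1,7,8,9}  (accept∈set)
'a' @ 3: {1,7,8,9}  (accept∈set)
'b' @ 4: {}  — no active states
rest 'cbaccc' ignored (set empty)
end set {} — state 1 not in

Answer: REJECT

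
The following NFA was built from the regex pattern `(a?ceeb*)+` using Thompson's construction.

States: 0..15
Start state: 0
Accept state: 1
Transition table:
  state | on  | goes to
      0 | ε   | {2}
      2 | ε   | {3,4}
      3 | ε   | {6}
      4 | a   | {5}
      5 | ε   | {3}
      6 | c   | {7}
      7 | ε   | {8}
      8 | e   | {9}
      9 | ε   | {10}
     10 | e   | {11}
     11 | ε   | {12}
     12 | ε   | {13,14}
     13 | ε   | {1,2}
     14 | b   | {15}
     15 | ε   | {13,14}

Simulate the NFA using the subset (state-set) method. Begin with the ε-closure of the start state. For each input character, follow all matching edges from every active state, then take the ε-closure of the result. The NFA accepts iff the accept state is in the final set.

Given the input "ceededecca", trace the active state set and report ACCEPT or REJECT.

S₀ = ε-closure({0}) = {0,2,3,4,6}
'c' @ 1: {7,8}
'e' @ 2: {9,10}
'e' @ 3: {1,2,3,4,6,11,12,13,14}  (accept∈set)
'd' @ 4: {}  — state set empty
rest 'edecca' ignored (set empty)
after full input: {}  (accept=1 not in)

Answer: REJECT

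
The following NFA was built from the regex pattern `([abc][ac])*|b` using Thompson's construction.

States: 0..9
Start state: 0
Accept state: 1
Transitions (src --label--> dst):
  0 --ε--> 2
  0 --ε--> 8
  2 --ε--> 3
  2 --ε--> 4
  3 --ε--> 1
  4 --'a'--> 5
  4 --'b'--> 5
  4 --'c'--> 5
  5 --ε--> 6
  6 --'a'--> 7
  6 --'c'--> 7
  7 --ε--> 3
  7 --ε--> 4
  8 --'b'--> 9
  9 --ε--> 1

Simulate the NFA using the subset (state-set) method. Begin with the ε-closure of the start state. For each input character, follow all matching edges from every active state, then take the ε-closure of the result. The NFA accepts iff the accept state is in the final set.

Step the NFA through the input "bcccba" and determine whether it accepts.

Answer: ACCEPT

Derivation:
initial (ε-close {0}): {0,1,2,3,4,8}
'b' @ 1: {1,5,6,9}  [accepting]
'c' @ 2: {1,3,4,7}  [accepting]
'c' @ 3: {5,6}
'c' @ 4: {1,3,4,7}  [accepting]
'b' @ 5: {5,6}
'a' @ 6: {1,3,4,7}  [accepting]
after full input: {1,3,4,7}  (accept=1 in)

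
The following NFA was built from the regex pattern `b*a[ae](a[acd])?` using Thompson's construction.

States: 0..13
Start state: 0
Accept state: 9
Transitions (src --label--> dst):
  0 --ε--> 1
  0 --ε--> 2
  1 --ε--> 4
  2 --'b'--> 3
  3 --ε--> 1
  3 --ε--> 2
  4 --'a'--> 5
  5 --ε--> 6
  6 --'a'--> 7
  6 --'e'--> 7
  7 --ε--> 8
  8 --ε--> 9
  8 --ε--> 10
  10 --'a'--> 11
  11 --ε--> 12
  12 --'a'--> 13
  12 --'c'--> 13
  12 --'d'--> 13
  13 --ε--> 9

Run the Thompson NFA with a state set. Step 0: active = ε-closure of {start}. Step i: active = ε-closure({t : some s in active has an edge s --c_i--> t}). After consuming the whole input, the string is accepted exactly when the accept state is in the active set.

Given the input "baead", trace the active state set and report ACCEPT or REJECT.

Answer: ACCEPT

Trace:
start: ε-closure({0}) = {0,1,2,4}
'b' @ 1: {1,2,3,4}
'a' @ 2: {5,6}
'e' @ 3: {7,8,9,10}  ✓accept
'a' @ 4: {11,12}
'd' @ 5: {9,13}  ✓accept
after full input: {9,13}  (accept=9 in)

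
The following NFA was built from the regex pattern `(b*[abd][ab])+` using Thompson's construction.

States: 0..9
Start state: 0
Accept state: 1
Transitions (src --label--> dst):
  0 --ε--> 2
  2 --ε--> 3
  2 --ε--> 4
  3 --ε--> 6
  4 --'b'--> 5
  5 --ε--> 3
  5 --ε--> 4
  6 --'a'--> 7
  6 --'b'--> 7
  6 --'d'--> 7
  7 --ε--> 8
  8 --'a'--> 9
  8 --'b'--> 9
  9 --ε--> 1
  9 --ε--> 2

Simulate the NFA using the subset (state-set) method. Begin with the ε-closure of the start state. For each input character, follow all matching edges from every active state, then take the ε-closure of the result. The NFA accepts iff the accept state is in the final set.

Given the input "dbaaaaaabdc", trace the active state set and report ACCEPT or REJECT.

start: ε-closure({0}) = {0,2,3,4,6}
'd' @ 1: {7,8}
'b' @ 2: {1,2,3,4,6,9}  ✓accept
'a' @ 3: {7,8}
'a' @ 4: {1,2,3,4,6,9}  ✓accept
'a' @ 5: {7,8}
'a' @ 6: {1,2,3,4,6,9}  ✓accept
'a' @ 7: {7,8}
'a' @ 8: {1,2,3,4,6,9}  ✓accept
'b' @ 9: {3,4,5,6,7,8}
'd' @ 10: {7,8}
'c' @ 11: {}  — no active states
final: {}; accept 1 not in set

Answer: REJECT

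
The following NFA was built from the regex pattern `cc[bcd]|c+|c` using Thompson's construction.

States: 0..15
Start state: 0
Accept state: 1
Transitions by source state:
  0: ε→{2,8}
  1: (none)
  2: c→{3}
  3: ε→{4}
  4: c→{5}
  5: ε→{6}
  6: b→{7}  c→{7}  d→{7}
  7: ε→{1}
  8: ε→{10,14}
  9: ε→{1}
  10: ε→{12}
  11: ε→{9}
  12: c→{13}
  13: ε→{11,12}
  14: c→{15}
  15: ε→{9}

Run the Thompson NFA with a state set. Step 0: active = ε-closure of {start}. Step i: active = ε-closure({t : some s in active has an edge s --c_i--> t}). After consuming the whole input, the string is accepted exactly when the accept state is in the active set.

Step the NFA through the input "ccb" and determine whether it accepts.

initial (ε-close {0}): {0,2,8,10,12,14}
'c' @ 1: {1,3,4,9,11,12,13,15}  [accepting]
'c' @ 2: {1,5,6,9,11,12,13}  [accepting]
'b' @ 3: {1,7}  [accepting]
end set {1,7} — state 1 in

Answer: ACCEPT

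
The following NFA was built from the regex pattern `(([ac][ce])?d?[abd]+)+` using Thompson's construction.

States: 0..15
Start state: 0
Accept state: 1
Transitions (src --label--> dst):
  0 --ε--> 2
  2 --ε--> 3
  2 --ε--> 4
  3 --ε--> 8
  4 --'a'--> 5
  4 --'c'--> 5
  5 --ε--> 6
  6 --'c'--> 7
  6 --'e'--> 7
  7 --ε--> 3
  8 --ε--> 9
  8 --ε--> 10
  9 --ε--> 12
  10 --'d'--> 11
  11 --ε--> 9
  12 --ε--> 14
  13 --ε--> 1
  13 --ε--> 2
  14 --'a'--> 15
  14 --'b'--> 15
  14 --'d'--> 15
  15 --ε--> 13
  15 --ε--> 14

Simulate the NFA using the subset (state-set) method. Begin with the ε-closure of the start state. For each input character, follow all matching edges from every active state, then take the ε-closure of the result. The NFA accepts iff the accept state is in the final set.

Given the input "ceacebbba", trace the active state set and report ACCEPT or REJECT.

Answer: ACCEPT

Trace:
S₀ = ε-closure({0}) = {0,2,3,4,8,9,10,12,14}
'c' @ 1: {5,6}
'e' @ 2: {3,7,8,9,10,12,14}
'a' @ 3: {1,2,3,4,8,9,10,12,13,14,15}  (accept∈set)
'c' @ 4: {5,6}
'e' @ 5: {3,7,8,9,10,12,14}
'b' @ 6: {1,2,3,4,8,9,10,12,13,14,15}  (accept∈set)
'b' @ 7: {1,2,3,4,8,9,10,12,13,14,15}  (accept∈set)
'b' @ 8: {1,2,3,4,8,9,10,12,13,14,15}  (accept∈set)
'a' @ 9: {1,2,3,4,5,6,8,9,10,12,13,14,15}  (accept∈set)
end set {1,2,3,4,5,6,8,9,10,12,13,14,15} — state 1 in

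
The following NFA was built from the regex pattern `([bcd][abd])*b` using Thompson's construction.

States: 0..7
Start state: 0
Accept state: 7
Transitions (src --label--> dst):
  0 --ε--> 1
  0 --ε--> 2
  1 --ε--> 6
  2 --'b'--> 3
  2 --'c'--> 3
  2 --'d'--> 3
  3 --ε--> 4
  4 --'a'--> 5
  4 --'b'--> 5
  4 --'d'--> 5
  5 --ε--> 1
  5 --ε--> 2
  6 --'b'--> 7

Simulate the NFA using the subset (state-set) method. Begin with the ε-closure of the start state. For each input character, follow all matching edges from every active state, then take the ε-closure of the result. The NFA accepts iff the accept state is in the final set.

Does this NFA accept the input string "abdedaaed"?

start: ε-closure({0}) = {0,1,2,6}
'a' @ 1: {}  — dead — no transitions
rest 'bdedaaed' ignored (set empty)
end set {} — state 7 not in

Answer: REJECT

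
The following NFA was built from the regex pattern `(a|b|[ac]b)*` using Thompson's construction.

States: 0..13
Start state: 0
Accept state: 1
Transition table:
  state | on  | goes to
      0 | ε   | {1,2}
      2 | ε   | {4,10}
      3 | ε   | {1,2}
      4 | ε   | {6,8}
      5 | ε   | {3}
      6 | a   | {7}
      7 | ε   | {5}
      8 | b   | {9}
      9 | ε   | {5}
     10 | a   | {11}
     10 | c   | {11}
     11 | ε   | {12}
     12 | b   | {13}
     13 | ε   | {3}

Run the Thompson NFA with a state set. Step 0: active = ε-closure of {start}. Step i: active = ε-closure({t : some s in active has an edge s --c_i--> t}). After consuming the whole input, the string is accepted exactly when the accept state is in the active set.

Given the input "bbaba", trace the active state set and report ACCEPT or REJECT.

Answer: ACCEPT

Steps:
S₀ = ε-closure({0}) = {0,1,2,4,6,8,10}
'b' @ 1: {1,2,3,4,5,6,8,9,10}  ✓accept
'b' @ 2: {1,2,3,4,5,6,8,9,10}  ✓accept
'a' @ 3: {1,2,3,4,5,6,7,8,10,11,12}  ✓accept
'b' @ 4: {1,2,3,4,5,6,8,9,10,13}  ✓accept
'a' @ 5: {1,2,3,4,5,6,7,8,10,11,12}  ✓accept
final: {1,2,3,4,5,6,7,8,10,11,12}; accept 1 in set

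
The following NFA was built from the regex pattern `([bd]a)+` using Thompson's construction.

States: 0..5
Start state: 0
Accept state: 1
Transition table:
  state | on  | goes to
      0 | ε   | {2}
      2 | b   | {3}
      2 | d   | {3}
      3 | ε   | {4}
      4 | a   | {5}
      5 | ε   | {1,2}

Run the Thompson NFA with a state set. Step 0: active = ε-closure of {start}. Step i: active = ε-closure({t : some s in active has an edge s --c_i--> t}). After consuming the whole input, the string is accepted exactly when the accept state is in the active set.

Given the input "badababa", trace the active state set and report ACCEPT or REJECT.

S₀ = ε-closure({0}) = {0,2}
'b' @ 1: {3,4}
'a' @ 2: {1,2,5}  ✓accept
'd' @ 3: {3,4}
'a' @ 4: {1,2,5}  ✓accept
'b' @ 5: {3,4}
'a' @ 6: {1,2,5}  ✓accept
'b' @ 7: {3,4}
'a' @ 8: {1,2,5}  ✓accept
end set {1,2,5} — state 1 in

Answer: ACCEPT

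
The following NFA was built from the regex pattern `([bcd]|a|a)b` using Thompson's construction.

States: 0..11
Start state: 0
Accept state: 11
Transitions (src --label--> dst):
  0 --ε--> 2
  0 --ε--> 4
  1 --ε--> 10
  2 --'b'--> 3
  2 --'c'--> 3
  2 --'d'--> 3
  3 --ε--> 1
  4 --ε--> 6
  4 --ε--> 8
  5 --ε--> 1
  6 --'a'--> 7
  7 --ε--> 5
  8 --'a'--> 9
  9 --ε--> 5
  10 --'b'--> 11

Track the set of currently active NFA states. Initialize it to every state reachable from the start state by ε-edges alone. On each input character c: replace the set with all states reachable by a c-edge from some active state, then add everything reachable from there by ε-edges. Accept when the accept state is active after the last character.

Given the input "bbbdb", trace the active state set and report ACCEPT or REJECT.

initial (ε-close {0}): {0,2,4,6,8}
'b' @ 1: {1,3,10}
'b' @ 2: {11}  [accepting]
'b' @ 3: {}  — no active states
rest 'db' ignored (set empty)
after full input: {}  (accept=11 not in)

Answer: REJECT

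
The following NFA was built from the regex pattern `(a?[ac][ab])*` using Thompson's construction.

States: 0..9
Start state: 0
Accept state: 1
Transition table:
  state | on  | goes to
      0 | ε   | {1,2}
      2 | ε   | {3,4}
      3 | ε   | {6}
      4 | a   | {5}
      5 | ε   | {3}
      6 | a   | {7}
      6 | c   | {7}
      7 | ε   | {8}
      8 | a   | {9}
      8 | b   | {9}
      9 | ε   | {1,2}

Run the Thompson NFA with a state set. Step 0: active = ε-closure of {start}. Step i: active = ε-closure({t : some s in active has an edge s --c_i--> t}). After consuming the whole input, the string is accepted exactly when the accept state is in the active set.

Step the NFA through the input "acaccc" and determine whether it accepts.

start: ε-closure({0}) = {0,1,2,3,4,6}
'a' @ 1: {3,5,6,7,8}
'c' @ 2: {7,8}
'a' @ 3: {1,2,3,4,6,9}  ✓accept
'c' @ 4: {7,8}
'c' @ 5: {}  — state set empty
rest 'c' ignored (set empty)
after full input: {}  (accept=1 not in)

Answer: REJECT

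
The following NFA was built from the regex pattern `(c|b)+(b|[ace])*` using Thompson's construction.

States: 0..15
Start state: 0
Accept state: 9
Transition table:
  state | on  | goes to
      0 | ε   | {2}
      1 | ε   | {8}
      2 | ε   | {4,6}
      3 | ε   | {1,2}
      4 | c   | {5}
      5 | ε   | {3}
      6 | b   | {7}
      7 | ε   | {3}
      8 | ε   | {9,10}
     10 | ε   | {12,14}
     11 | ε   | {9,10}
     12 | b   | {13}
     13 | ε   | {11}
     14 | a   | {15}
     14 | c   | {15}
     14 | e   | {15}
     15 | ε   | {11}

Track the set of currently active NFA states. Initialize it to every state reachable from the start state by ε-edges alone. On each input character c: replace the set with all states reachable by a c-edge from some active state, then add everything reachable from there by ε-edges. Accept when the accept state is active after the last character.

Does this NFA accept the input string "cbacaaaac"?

Answer: ACCEPT

Derivation:
S₀ = ε-closure({0}) = {0,2,4,6}
'c' @ 1: {1,2,3,4,5,6,8,9,10,12,14}  [accepting]
'b' @ 2: {1,2,3,4,6,7,8,9,10,11,12,13,14}  [accepting]
'a' @ 3: {9,10,11,12,14,15}  [accepting]
'c' @ 4: {9,10,11,12,14,15}  [accepting]
'a' @ 5: {9,10,11,12,14,15}  [accepting]
'a' @ 6: {9,10,11,12,14,15}  [accepting]
'a' @ 7: {9,10,11,12,14,15}  [accepting]
'a' @ 8: {9,10,11,12,14,15}  [accepting]
'c' @ 9: {9,10,11,12,14,15}  [accepting]
final: {9,10,11,12,14,15}; accept 9 in set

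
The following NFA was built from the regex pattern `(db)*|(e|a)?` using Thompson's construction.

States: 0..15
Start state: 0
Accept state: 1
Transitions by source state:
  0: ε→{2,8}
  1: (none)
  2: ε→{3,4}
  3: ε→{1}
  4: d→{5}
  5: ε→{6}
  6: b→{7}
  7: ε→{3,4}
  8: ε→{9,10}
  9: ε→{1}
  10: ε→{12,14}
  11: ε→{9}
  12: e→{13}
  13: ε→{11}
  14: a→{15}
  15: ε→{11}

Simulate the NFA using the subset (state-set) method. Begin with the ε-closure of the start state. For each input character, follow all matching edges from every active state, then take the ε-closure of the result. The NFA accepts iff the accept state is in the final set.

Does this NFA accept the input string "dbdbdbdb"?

Answer: ACCEPT

Derivation:
S₀ = ε-closure({0}) = {0,1,2,3,4,8,9,10,12,14}
'd' @ 1: {5,6}
'b' @ 2: {1,3,4,7}  [accepting]
'd' @ 3: {5,6}
'b' @ 4: {1,3,4,7}  [accepting]
'd' @ 5: {5,6}
'b' @ 6: {1,3,4,7}  [accepting]
'd' @ 7: {5,6}
'b' @ 8: {1,3,4,7}  [accepting]
end set {1,3,4,7} — state 1 in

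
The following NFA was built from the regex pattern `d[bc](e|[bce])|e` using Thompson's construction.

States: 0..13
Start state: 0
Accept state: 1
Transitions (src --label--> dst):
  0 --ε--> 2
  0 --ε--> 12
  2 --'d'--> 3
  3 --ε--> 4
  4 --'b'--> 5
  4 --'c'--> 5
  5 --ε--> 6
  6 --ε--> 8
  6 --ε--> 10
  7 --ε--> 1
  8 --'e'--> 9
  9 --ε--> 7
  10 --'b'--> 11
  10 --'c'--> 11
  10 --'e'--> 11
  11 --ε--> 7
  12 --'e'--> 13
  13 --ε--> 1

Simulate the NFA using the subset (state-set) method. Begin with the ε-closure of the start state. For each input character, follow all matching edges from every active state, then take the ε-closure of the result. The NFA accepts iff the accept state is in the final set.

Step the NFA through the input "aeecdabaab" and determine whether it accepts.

S₀ = ε-closure({0}) = {0,2,12}
'a' @ 1: {}  — dead — no transitions
rest 'eecdabaab' ignored (set empty)
after full input: {}  (accept=1 not in)

Answer: REJECT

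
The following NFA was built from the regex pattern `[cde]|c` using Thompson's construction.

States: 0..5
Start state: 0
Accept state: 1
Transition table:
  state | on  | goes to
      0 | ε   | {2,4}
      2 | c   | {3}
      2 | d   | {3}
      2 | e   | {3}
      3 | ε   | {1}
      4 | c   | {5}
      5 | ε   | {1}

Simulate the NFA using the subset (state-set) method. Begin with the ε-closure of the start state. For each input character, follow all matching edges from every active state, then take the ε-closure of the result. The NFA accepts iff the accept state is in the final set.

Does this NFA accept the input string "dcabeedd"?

S₀ = ε-closure({0}) = {0,2,4}
'd' @ 1: {1,3}  [accepting]
'c' @ 2: {}  — no active states
rest 'abeedd' ignored (set empty)
after full input: {}  (accept=1 not in)

Answer: REJECT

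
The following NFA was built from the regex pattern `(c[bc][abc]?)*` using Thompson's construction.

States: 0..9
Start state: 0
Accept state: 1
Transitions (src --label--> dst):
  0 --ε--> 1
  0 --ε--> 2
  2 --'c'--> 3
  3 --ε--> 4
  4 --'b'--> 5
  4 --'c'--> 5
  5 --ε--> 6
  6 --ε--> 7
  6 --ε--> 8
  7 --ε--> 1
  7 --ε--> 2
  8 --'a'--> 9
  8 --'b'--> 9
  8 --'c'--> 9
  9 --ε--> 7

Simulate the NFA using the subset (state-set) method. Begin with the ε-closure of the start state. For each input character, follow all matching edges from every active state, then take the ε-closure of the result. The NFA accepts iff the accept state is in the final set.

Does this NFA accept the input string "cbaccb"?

Answer: ACCEPT

Derivation:
S₀ = ε-closure({0}) = {0,1,2}
'c' @ 1: {3,4}
'b' @ 2: {1,2,5,6,7,8}  [accepting]
'a' @ 3: {1,2,7,9}  [accepting]
'c' @ 4: {3,4}
'c' @ 5: {1,2,5,6,7,8}  [accepting]
'b' @ 6: {1,2,7,9}  [accepting]
end set {1,2,7,9} — state 1 in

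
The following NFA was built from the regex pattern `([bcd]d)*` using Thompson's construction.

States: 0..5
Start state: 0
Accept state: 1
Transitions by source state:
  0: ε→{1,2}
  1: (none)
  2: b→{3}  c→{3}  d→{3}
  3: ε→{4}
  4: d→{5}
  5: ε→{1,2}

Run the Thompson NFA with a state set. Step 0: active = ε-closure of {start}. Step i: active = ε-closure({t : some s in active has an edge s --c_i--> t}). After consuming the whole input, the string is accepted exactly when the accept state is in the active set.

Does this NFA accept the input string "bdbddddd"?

Answer: ACCEPT

Steps:
initial (ε-close {0}): {0,1,2}
'b' @ 1: {3,4}
'd' @ 2: {1,2,5}  (accept∈set)
'b' @ 3: {3,4}
'd' @ 4: {1,2,5}  (accept∈set)
'd' @ 5: {3,4}
'd' @ 6: {1,2,5}  (accept∈set)
'd' @ 7: {3,4}
'd' @ 8: {1,2,5}  (accept∈set)
end set {1,2,5} — state 1 in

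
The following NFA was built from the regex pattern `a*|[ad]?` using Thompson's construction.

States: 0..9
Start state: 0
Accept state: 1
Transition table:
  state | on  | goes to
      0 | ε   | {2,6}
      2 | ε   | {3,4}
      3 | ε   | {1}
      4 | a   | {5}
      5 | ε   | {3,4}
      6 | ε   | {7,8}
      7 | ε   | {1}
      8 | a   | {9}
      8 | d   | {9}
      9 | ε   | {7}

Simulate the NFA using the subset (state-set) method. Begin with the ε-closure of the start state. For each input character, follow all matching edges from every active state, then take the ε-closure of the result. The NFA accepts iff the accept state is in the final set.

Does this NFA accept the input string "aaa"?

Answer: ACCEPT

Steps:
S₀ = ε-closure({0}) = {0,1,2,3,4,6,7,8}
'a' @ 1: {1,3,4,5,7,9}  [accepting]
'a' @ 2: {1,3,4,5}  [accepting]
'a' @ 3: {1,3,4,5}  [accepting]
end set {1,3,4,5} — state 1 in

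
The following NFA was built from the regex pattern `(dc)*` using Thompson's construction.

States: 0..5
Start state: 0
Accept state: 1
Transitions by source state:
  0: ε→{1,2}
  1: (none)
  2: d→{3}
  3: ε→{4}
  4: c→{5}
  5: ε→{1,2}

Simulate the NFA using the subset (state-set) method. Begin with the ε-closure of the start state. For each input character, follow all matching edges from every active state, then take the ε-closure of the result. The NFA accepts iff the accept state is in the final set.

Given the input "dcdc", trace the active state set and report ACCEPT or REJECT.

S₀ = ε-closure({0}) = {0,1,2}
'd' @ 1: {3,4}
'c' @ 2: {1,2,5}  ✓accept
'd' @ 3: {3,4}
'c' @ 4: {1,2,5}  ✓accept
final: {1,2,5}; accept 1 in set

Answer: ACCEPT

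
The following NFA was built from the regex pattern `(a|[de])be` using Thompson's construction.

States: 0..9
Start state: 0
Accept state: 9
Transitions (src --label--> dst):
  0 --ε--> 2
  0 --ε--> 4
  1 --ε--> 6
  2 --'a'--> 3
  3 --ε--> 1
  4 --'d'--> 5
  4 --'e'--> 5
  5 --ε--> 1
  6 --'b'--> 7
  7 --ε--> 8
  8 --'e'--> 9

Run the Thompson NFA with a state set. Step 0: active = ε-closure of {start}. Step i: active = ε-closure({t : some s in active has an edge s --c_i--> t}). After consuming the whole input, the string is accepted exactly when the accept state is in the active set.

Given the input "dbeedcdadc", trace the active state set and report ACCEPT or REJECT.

S₀ = ε-closure({0}) = {0,2,4}
'd' @ 1: {1,5,6}
'b' @ 2: {7,8}
'e' @ 3: {9}  ✓accept
'e' @ 4: {}  — no active states
rest 'dcdadc' ignored (set empty)
end set {} — state 9 not in

Answer: REJECT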